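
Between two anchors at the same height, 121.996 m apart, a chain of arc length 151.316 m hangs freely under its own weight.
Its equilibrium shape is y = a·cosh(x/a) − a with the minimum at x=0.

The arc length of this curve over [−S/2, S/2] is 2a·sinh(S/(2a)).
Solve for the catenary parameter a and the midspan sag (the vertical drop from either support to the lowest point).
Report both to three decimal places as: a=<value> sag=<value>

seed: a₀ = √(S³/(24(L−S))) = √(121.996³/(24·29.320)) = 50.796148
iter 1: u=1.200839  f(a)=+2.188e+00  f'(a)=-1.330e+00  a ← 50.796148 − (+2.188e+00/-1.330e+00) = 52.441677
iter 2: u=1.163159  f(a)=+1.108e-01  f'(a)=-1.198e+00  a ← 52.441677 − (+1.108e-01/-1.198e+00) = 52.534175
iter 3: u=1.161111  f(a)=+3.179e-04  f'(a)=-1.191e+00  a ← 52.534175 − (+3.179e-04/-1.191e+00) = 52.534441
iter 4: u=1.161105  f(a)=+2.631e-09  f'(a)=-1.191e+00  a ← 52.534441 − (+2.631e-09/-1.191e+00) = 52.534441
iter 5: u=1.161105  f(a)=-2.842e-14  f'(a)=-1.191e+00  a ← 52.534441 − (-2.842e-14/-1.191e+00) = 52.534441
converged: |Δa| < 1e-12 after 5 iterations
sag = a·(cosh(S/(2a)) − 1) = 52.534441·(cosh(1.161105) − 1) = 39.574193
T_max/T_min = cosh(S/(2a)) = 1.753300

a=52.534 sag=39.574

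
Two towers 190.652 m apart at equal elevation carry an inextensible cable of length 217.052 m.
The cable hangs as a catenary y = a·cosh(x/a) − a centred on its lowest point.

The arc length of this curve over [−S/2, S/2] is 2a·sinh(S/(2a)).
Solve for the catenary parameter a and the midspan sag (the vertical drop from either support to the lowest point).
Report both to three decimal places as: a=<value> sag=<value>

seed: a₀ = √(S³/(24(L−S))) = √(190.652³/(24·26.400)) = 104.581403
iter 1: u=0.911500  f(a)=+1.119e+00  f'(a)=-5.481e-01  a ← 104.581403 − (+1.119e+00/-5.481e-01) = 106.622431
iter 2: u=0.894052  f(a)=+3.359e-02  f'(a)=-5.156e-01  a ← 106.622431 − (+3.359e-02/-5.156e-01) = 106.687571
iter 3: u=0.893506  f(a)=+3.236e-05  f'(a)=-5.146e-01  a ← 106.687571 − (+3.236e-05/-5.146e-01) = 106.687634
iter 4: u=0.893506  f(a)=+3.016e-11  f'(a)=-5.146e-01  a ← 106.687634 − (+3.016e-11/-5.146e-01) = 106.687634
converged: |Δa| < 1e-12 after 4 iterations
sag = a·(cosh(S/(2a)) − 1) = 106.687634·(cosh(0.893506) − 1) = 45.496938
T_max/T_min = cosh(S/(2a)) = 1.426450

a=106.688 sag=45.497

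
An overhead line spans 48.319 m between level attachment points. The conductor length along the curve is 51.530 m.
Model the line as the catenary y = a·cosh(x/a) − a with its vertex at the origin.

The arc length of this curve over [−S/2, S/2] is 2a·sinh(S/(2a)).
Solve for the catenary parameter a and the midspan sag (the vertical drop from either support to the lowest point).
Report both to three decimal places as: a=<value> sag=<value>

a=38.636 sag=7.803

seed: a₀ = √(S³/(24(L−S))) = √(48.319³/(24·3.211)) = 38.260543
iter 1: u=0.631447  f(a)=+6.463e-02  f'(a)=-1.746e-01  a ← 38.260543 − (+6.463e-02/-1.746e-01) = 38.630603
iter 2: u=0.625398  f(a)=+9.496e-04  f'(a)=-1.695e-01  a ← 38.630603 − (+9.496e-04/-1.695e-01) = 38.636204
iter 3: u=0.625307  f(a)=+2.118e-07  f'(a)=-1.695e-01  a ← 38.636204 − (+2.118e-07/-1.695e-01) = 38.636206
iter 4: u=0.625307  f(a)=+2.132e-14  f'(a)=-1.695e-01  a ← 38.636206 − (+2.132e-14/-1.695e-01) = 38.636206
converged: |Δa| < 1e-12 after 4 iterations
sag = a·(cosh(S/(2a)) − 1) = 38.636206·(cosh(0.625307) − 1) = 7.802912
T_max/T_min = cosh(S/(2a)) = 1.201959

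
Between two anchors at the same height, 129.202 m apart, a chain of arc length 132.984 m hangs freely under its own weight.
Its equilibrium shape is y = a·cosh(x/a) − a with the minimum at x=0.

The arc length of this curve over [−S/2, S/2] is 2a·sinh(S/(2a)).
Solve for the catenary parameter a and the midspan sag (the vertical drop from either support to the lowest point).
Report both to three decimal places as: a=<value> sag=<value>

seed: a₀ = √(S³/(24(L−S))) = √(129.202³/(24·3.782)) = 154.147850
iter 1: u=0.419085  f(a)=+3.335e-02  f'(a)=-4.994e-02  a ← 154.147850 − (+3.335e-02/-4.994e-02) = 154.815716
iter 2: u=0.417277  f(a)=+2.180e-04  f'(a)=-4.929e-02  a ← 154.815716 − (+2.180e-04/-4.929e-02) = 154.820139
iter 3: u=0.417265  f(a)=+9.450e-09  f'(a)=-4.928e-02  a ← 154.820139 − (+9.450e-09/-4.928e-02) = 154.820139
iter 4: u=0.417265  f(a)=+0.000e+00  f'(a)=-4.928e-02  a ← 154.820139 − (+0.000e+00/-4.928e-02) = 154.820139
converged: |Δa| < 1e-12 after 4 iterations
sag = a·(cosh(S/(2a)) − 1) = 154.820139·(cosh(0.417265) − 1) = 13.674554
T_max/T_min = cosh(S/(2a)) = 1.088325

a=154.820 sag=13.675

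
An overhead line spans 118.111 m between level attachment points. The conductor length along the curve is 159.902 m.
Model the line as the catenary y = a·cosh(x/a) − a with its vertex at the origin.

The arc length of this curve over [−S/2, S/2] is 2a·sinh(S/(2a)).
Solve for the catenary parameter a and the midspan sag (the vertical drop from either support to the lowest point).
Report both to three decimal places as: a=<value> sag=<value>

a=42.528 sag=48.030

seed: a₀ = √(S³/(24(L−S))) = √(118.111³/(24·41.791)) = 40.531112
iter 1: u=1.457041  f(a)=+4.667e+00  f'(a)=-2.534e+00  a ← 40.531112 − (+4.667e+00/-2.534e+00) = 42.372514
iter 2: u=1.393722  f(a)=+3.369e-01  f'(a)=-2.181e+00  a ← 42.372514 − (+3.369e-01/-2.181e+00) = 42.527008
iter 3: u=1.388659  f(a)=+2.057e-03  f'(a)=-2.154e+00  a ← 42.527008 − (+2.057e-03/-2.154e+00) = 42.527963
iter 4: u=1.388628  f(a)=+7.777e-08  f'(a)=-2.154e+00  a ← 42.527963 − (+7.777e-08/-2.154e+00) = 42.527963
iter 5: u=1.388628  f(a)=+0.000e+00  f'(a)=-2.154e+00  a ← 42.527963 − (+0.000e+00/-2.154e+00) = 42.527963
converged: |Δa| < 1e-12 after 5 iterations
sag = a·(cosh(S/(2a)) − 1) = 42.527963·(cosh(1.388628) − 1) = 48.030250
T_max/T_min = cosh(S/(2a)) = 2.129380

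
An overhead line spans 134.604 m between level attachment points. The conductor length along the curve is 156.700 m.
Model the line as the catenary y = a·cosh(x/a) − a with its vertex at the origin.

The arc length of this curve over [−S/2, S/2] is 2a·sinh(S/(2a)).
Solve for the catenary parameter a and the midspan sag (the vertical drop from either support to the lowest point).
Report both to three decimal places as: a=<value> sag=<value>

a=69.425 sag=35.258

seed: a₀ = √(S³/(24(L−S))) = √(134.604³/(24·22.096)) = 67.814802
iter 1: u=0.992438  f(a)=+1.114e+00  f'(a)=-7.181e-01  a ← 67.814802 − (+1.114e+00/-7.181e-01) = 69.366065
iter 2: u=0.970244  f(a)=+3.937e-02  f'(a)=-6.682e-01  a ← 69.366065 − (+3.937e-02/-6.682e-01) = 69.424988
iter 3: u=0.969420  f(a)=+5.317e-05  f'(a)=-6.664e-01  a ← 69.424988 − (+5.317e-05/-6.664e-01) = 69.425068
iter 4: u=0.969419  f(a)=+9.726e-11  f'(a)=-6.664e-01  a ← 69.425068 − (+9.726e-11/-6.664e-01) = 69.425068
iter 5: u=0.969419  f(a)=-2.842e-14  f'(a)=-6.664e-01  a ← 69.425068 − (-2.842e-14/-6.664e-01) = 69.425068
converged: |Δa| < 1e-12 after 5 iterations
sag = a·(cosh(S/(2a)) − 1) = 69.425068·(cosh(0.969419) − 1) = 35.258085
T_max/T_min = cosh(S/(2a)) = 1.507858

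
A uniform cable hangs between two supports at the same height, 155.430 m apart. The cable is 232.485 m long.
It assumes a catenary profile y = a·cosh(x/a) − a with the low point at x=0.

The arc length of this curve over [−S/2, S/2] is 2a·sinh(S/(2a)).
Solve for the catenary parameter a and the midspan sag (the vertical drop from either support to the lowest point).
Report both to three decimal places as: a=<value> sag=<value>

seed: a₀ = √(S³/(24(L−S))) = √(155.430³/(24·77.055)) = 45.060524
iter 1: u=1.724680  f(a)=+1.231e+01  f'(a)=-4.552e+00  a ← 45.060524 − (+1.231e+01/-4.552e+00) = 47.764224
iter 2: u=1.627055  f(a)=+1.195e+00  f'(a)=-3.707e+00  a ← 47.764224 − (+1.195e+00/-3.707e+00) = 48.086460
iter 3: u=1.616151  f(a)=+1.393e-02  f'(a)=-3.621e+00  a ← 48.086460 − (+1.393e-02/-3.621e+00) = 48.090306
iter 4: u=1.616022  f(a)=+1.943e-06  f'(a)=-3.620e+00  a ← 48.090306 − (+1.943e-06/-3.620e+00) = 48.090307
iter 5: u=1.616022  f(a)=+5.684e-14  f'(a)=-3.620e+00  a ← 48.090307 − (+5.684e-14/-3.620e+00) = 48.090307
converged: |Δa| < 1e-12 after 5 iterations
sag = a·(cosh(S/(2a)) − 1) = 48.090307·(cosh(1.616022) − 1) = 77.707135
T_max/T_min = cosh(S/(2a)) = 2.615859

a=48.090 sag=77.707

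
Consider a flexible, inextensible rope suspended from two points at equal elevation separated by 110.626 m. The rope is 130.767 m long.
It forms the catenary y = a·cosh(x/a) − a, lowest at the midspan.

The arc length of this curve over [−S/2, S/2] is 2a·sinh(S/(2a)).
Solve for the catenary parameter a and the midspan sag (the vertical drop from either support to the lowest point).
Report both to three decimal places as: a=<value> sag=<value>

a=54.311 sag=30.687

seed: a₀ = √(S³/(24(L−S))) = √(110.626³/(24·20.141)) = 52.922418
iter 1: u=1.045171  f(a)=+1.129e+00  f'(a)=-8.476e-01  a ← 52.922418 − (+1.129e+00/-8.476e-01) = 54.254559
iter 2: u=1.019509  f(a)=+4.404e-02  f'(a)=-7.827e-01  a ← 54.254559 − (+4.404e-02/-7.827e-01) = 54.310828
iter 3: u=1.018453  f(a)=+7.301e-05  f'(a)=-7.801e-01  a ← 54.310828 − (+7.301e-05/-7.801e-01) = 54.310921
iter 4: u=1.018451  f(a)=+2.014e-10  f'(a)=-7.801e-01  a ← 54.310921 − (+2.014e-10/-7.801e-01) = 54.310921
iter 5: u=1.018451  f(a)=+0.000e+00  f'(a)=-7.801e-01  a ← 54.310921 − (+0.000e+00/-7.801e-01) = 54.310921
converged: |Δa| < 1e-12 after 5 iterations
sag = a·(cosh(S/(2a)) − 1) = 54.310921·(cosh(1.018451) − 1) = 30.687186
T_max/T_min = cosh(S/(2a)) = 1.565028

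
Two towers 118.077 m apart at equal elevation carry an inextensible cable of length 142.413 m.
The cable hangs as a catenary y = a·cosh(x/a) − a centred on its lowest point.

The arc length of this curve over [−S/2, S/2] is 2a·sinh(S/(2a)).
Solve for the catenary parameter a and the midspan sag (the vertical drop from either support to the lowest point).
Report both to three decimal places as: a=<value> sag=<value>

seed: a₀ = √(S³/(24(L−S))) = √(118.077³/(24·24.336)) = 53.090614
iter 1: u=1.112033  f(a)=+1.550e+00  f'(a)=-1.035e+00  a ← 53.090614 − (+1.550e+00/-1.035e+00) = 54.587611
iter 2: u=1.081537  f(a)=+6.797e-02  f'(a)=-9.463e-01  a ← 54.587611 − (+6.797e-02/-9.463e-01) = 54.659437
iter 3: u=1.080115  f(a)=+1.440e-04  f'(a)=-9.423e-01  a ← 54.659437 − (+1.440e-04/-9.423e-01) = 54.659590
iter 4: u=1.080112  f(a)=+6.494e-10  f'(a)=-9.422e-01  a ← 54.659590 − (+6.494e-10/-9.422e-01) = 54.659590
iter 5: u=1.080112  f(a)=-2.842e-14  f'(a)=-9.422e-01  a ← 54.659590 − (-2.842e-14/-9.422e-01) = 54.659590
converged: |Δa| < 1e-12 after 5 iterations
sag = a·(cosh(S/(2a)) − 1) = 54.659590·(cosh(1.080112) − 1) = 35.106976
T_max/T_min = cosh(S/(2a)) = 1.642284

a=54.660 sag=35.107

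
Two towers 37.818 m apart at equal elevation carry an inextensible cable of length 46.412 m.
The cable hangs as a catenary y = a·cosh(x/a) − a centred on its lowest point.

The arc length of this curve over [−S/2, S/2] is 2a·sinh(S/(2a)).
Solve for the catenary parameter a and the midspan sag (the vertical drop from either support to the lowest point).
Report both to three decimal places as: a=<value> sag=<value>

seed: a₀ = √(S³/(24(L−S))) = √(37.818³/(24·8.594)) = 16.193642
iter 1: u=1.167680  f(a)=+6.053e-01  f'(a)=-1.213e+00  a ← 16.193642 − (+6.053e-01/-1.213e+00) = 16.692484
iter 2: u=1.132785  f(a)=+2.909e-02  f'(a)=-1.099e+00  a ← 16.692484 − (+2.909e-02/-1.099e+00) = 16.718951
iter 3: u=1.130992  f(a)=+7.474e-05  f'(a)=-1.094e+00  a ← 16.718951 − (+7.474e-05/-1.094e+00) = 16.719020
iter 4: u=1.130987  f(a)=+4.960e-10  f'(a)=-1.094e+00  a ← 16.719020 − (+4.960e-10/-1.094e+00) = 16.719020
iter 5: u=1.130987  f(a)=+0.000e+00  f'(a)=-1.094e+00  a ← 16.719020 − (+0.000e+00/-1.094e+00) = 16.719020
converged: |Δa| < 1e-12 after 5 iterations
sag = a·(cosh(S/(2a)) − 1) = 16.719020·(cosh(1.130987) − 1) = 11.882450
T_max/T_min = cosh(S/(2a)) = 1.710714

a=16.719 sag=11.882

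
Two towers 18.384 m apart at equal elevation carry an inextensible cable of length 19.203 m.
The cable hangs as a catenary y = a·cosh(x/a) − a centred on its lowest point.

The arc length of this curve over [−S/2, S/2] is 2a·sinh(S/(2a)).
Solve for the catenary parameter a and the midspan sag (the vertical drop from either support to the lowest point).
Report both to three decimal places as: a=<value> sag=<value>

a=17.897 sag=2.413

seed: a₀ = √(S³/(24(L−S))) = √(18.384³/(24·0.819)) = 17.779209
iter 1: u=0.517008  f(a)=+1.102e-02  f'(a)=-9.462e-02  a ← 17.779209 − (+1.102e-02/-9.462e-02) = 17.895635
iter 2: u=0.513645  f(a)=+1.091e-04  f'(a)=-9.275e-02  a ← 17.895635 − (+1.091e-04/-9.275e-02) = 17.896812
iter 3: u=0.513611  f(a)=+1.095e-08  f'(a)=-9.273e-02  a ← 17.896812 − (+1.095e-08/-9.273e-02) = 17.896812
iter 4: u=0.513611  f(a)=-3.553e-15  f'(a)=-9.273e-02  a ← 17.896812 − (-3.553e-15/-9.273e-02) = 17.896812
converged: |Δa| < 1e-12 after 4 iterations
sag = a·(cosh(S/(2a)) − 1) = 17.896812·(cosh(0.513611) − 1) = 2.412907
T_max/T_min = cosh(S/(2a)) = 1.134823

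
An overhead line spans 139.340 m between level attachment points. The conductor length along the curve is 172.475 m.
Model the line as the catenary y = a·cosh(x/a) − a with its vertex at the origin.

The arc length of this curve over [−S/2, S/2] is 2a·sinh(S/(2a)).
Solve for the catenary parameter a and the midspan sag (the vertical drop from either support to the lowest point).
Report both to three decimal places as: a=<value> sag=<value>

a=60.302 sag=44.927

seed: a₀ = √(S³/(24(L−S))) = √(139.340³/(24·33.135)) = 58.326323
iter 1: u=1.194486  f(a)=+2.446e+00  f'(a)=-1.307e+00  a ← 58.326323 − (+2.446e+00/-1.307e+00) = 60.197906
iter 2: u=1.157349  f(a)=+1.227e-01  f'(a)=-1.179e+00  a ← 60.197906 − (+1.227e-01/-1.179e+00) = 60.301966
iter 3: u=1.155352  f(a)=+3.445e-04  f'(a)=-1.172e+00  a ← 60.301966 − (+3.445e-04/-1.172e+00) = 60.302260
iter 4: u=1.155346  f(a)=+2.735e-09  f'(a)=-1.172e+00  a ← 60.302260 − (+2.735e-09/-1.172e+00) = 60.302260
iter 5: u=1.155346  f(a)=+0.000e+00  f'(a)=-1.172e+00  a ← 60.302260 − (+0.000e+00/-1.172e+00) = 60.302260
converged: |Δa| < 1e-12 after 5 iterations
sag = a·(cosh(S/(2a)) − 1) = 60.302260·(cosh(1.155346) − 1) = 44.927341
T_max/T_min = cosh(S/(2a)) = 1.745036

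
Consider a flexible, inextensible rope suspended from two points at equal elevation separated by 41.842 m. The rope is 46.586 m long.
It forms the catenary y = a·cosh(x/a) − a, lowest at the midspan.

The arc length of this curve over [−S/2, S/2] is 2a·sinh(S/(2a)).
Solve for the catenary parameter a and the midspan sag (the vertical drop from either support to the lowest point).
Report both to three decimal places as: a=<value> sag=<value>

seed: a₀ = √(S³/(24(L−S))) = √(41.842³/(24·4.744)) = 25.365340
iter 1: u=0.824787  f(a)=+1.640e-01  f'(a)=-4.001e-01  a ← 25.365340 − (+1.640e-01/-4.001e-01) = 25.775210
iter 2: u=0.811671  f(a)=+4.060e-03  f'(a)=-3.805e-01  a ← 25.775210 − (+4.060e-03/-3.805e-01) = 25.785878
iter 3: u=0.811336  f(a)=+2.627e-06  f'(a)=-3.800e-01  a ← 25.785878 − (+2.627e-06/-3.800e-01) = 25.785884
iter 4: u=0.811335  f(a)=+1.108e-12  f'(a)=-3.800e-01  a ← 25.785884 − (+1.108e-12/-3.800e-01) = 25.785884
converged: |Δa| < 1e-12 after 4 iterations
sag = a·(cosh(S/(2a)) − 1) = 25.785884·(cosh(0.811335) − 1) = 8.962866
T_max/T_min = cosh(S/(2a)) = 1.347588

a=25.786 sag=8.963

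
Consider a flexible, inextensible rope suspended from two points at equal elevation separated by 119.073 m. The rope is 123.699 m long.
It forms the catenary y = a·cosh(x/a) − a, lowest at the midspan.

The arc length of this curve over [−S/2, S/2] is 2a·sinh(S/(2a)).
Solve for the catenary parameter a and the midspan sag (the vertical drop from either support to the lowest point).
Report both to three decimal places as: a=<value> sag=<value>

a=124.026 sag=14.566

seed: a₀ = √(S³/(24(L−S))) = √(119.073³/(24·4.626)) = 123.313751
iter 1: u=0.482805  f(a)=+5.422e-02  f'(a)=-7.679e-02  a ← 123.313751 − (+5.422e-02/-7.679e-02) = 124.019770
iter 2: u=0.480057  f(a)=+4.692e-04  f'(a)=-7.547e-02  a ← 124.019770 − (+4.692e-04/-7.547e-02) = 124.025987
iter 3: u=0.480032  f(a)=+3.581e-08  f'(a)=-7.546e-02  a ← 124.025987 − (+3.581e-08/-7.546e-02) = 124.025987
iter 4: u=0.480032  f(a)=-1.421e-14  f'(a)=-7.546e-02  a ← 124.025987 − (-1.421e-14/-7.546e-02) = 124.025987
converged: |Δa| < 1e-12 after 4 iterations
sag = a·(cosh(S/(2a)) − 1) = 124.025987·(cosh(0.480032) − 1) = 14.566243
T_max/T_min = cosh(S/(2a)) = 1.117445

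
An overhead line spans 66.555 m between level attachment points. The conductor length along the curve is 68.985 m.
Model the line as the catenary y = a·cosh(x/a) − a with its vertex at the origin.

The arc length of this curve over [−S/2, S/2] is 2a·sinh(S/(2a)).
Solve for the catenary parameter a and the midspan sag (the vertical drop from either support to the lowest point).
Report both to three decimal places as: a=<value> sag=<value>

seed: a₀ = √(S³/(24(L−S))) = √(66.555³/(24·2.430)) = 71.098801
iter 1: u=0.468046  f(a)=+2.676e-02  f'(a)=-6.986e-02  a ← 71.098801 − (+2.676e-02/-6.986e-02) = 71.481767
iter 2: u=0.465538  f(a)=+2.177e-04  f'(a)=-6.873e-02  a ← 71.481767 − (+2.177e-04/-6.873e-02) = 71.484935
iter 3: u=0.465518  f(a)=+1.468e-08  f'(a)=-6.872e-02  a ← 71.484935 − (+1.468e-08/-6.872e-02) = 71.484935
iter 4: u=0.465518  f(a)=+1.421e-14  f'(a)=-6.872e-02  a ← 71.484935 − (+1.421e-14/-6.872e-02) = 71.484935
converged: |Δa| < 1e-12 after 4 iterations
sag = a·(cosh(S/(2a)) − 1) = 71.484935·(cosh(0.465518) − 1) = 7.886524
T_max/T_min = cosh(S/(2a)) = 1.110324

a=71.485 sag=7.887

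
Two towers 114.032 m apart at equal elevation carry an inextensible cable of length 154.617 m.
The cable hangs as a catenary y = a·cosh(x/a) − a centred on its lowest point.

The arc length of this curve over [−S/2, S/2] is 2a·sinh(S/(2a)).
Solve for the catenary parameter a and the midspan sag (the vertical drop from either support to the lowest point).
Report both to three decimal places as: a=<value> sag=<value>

seed: a₀ = √(S³/(24(L−S))) = √(114.032³/(24·40.585)) = 39.016806
iter 1: u=1.461319  f(a)=+4.560e+00  f'(a)=-2.560e+00  a ← 39.016806 − (+4.560e+00/-2.560e+00) = 40.798268
iter 2: u=1.397510  f(a)=+3.309e-01  f'(a)=-2.201e+00  a ← 40.798268 − (+3.309e-01/-2.201e+00) = 40.948646
iter 3: u=1.392378  f(a)=+2.044e-03  f'(a)=-2.174e+00  a ← 40.948646 − (+2.044e-03/-2.174e+00) = 40.949586
iter 4: u=1.392346  f(a)=+7.906e-08  f'(a)=-2.173e+00  a ← 40.949586 − (+7.906e-08/-2.173e+00) = 40.949586
iter 5: u=1.392346  f(a)=+0.000e+00  f'(a)=-2.173e+00  a ← 40.949586 − (+0.000e+00/-2.173e+00) = 40.949586
converged: |Δa| < 1e-12 after 5 iterations
sag = a·(cosh(S/(2a)) − 1) = 40.949586·(cosh(1.392346) − 1) = 46.534543
T_max/T_min = cosh(S/(2a)) = 2.136386

a=40.950 sag=46.535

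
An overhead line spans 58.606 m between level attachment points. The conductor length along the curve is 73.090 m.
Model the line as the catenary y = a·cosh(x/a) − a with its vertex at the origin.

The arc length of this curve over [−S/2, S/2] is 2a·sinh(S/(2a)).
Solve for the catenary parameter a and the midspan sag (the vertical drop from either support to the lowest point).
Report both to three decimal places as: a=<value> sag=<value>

seed: a₀ = √(S³/(24(L−S))) = √(58.606³/(24·14.484)) = 24.063746
iter 1: u=1.217724  f(a)=+1.113e+00  f'(a)=-1.392e+00  a ← 24.063746 − (+1.113e+00/-1.392e+00) = 24.863004
iter 2: u=1.178578  f(a)=+5.784e-02  f'(a)=-1.251e+00  a ← 24.863004 − (+5.784e-02/-1.251e+00) = 24.909245
iter 3: u=1.176391  f(a)=+1.752e-04  f'(a)=-1.243e+00  a ← 24.909245 − (+1.752e-04/-1.243e+00) = 24.909386
iter 4: u=1.176384  f(a)=+1.620e-09  f'(a)=-1.243e+00  a ← 24.909386 − (+1.620e-09/-1.243e+00) = 24.909386
iter 5: u=1.176384  f(a)=-1.421e-14  f'(a)=-1.243e+00  a ← 24.909386 − (-1.421e-14/-1.243e+00) = 24.909386
converged: |Δa| < 1e-12 after 5 iterations
sag = a·(cosh(S/(2a)) − 1) = 24.909386·(cosh(1.176384) − 1) = 19.317467
T_max/T_min = cosh(S/(2a)) = 1.775510

a=24.909 sag=19.317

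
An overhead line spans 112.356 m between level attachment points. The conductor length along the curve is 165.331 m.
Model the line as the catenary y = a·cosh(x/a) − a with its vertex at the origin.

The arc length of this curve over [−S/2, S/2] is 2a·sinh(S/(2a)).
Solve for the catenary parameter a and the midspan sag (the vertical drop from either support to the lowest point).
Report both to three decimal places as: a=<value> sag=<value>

seed: a₀ = √(S³/(24(L−S))) = √(112.356³/(24·52.975)) = 33.400526
iter 1: u=1.681950  f(a)=+8.018e+00  f'(a)=-4.165e+00  a ← 33.400526 − (+8.018e+00/-4.165e+00) = 35.325653
iter 2: u=1.590289  f(a)=+7.455e-01  f'(a)=-3.424e+00  a ← 35.325653 − (+7.455e-01/-3.424e+00) = 35.543408
iter 3: u=1.580546  f(a)=+7.903e-03  f'(a)=-3.351e+00  a ← 35.543408 − (+7.903e-03/-3.351e+00) = 35.545766
iter 4: u=1.580441  f(a)=+9.089e-07  f'(a)=-3.351e+00  a ← 35.545766 − (+9.089e-07/-3.351e+00) = 35.545766
iter 5: u=1.580441  f(a)=+0.000e+00  f'(a)=-3.351e+00  a ← 35.545766 − (+0.000e+00/-3.351e+00) = 35.545766
converged: |Δa| < 1e-12 after 5 iterations
sag = a·(cosh(S/(2a)) − 1) = 35.545766·(cosh(1.580441) − 1) = 54.438045
T_max/T_min = cosh(S/(2a)) = 2.531492

a=35.546 sag=54.438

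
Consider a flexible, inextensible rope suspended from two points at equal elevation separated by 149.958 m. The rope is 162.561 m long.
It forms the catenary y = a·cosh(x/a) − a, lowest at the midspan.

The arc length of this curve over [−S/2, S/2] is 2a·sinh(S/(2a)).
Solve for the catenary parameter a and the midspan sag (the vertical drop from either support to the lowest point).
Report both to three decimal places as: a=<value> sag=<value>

seed: a₀ = √(S³/(24(L−S))) = √(149.958³/(24·12.603)) = 105.587345
iter 1: u=0.710114  f(a)=+3.216e-01  f'(a)=-2.510e-01  a ← 105.587345 − (+3.216e-01/-2.510e-01) = 106.868739
iter 2: u=0.701599  f(a)=+5.948e-03  f'(a)=-2.418e-01  a ← 106.868739 − (+5.948e-03/-2.418e-01) = 106.893341
iter 3: u=0.701438  f(a)=+2.120e-06  f'(a)=-2.416e-01  a ← 106.893341 − (+2.120e-06/-2.416e-01) = 106.893350
iter 4: u=0.701437  f(a)=+2.558e-13  f'(a)=-2.416e-01  a ← 106.893350 − (+2.558e-13/-2.416e-01) = 106.893350
converged: |Δa| < 1e-12 after 4 iterations
sag = a·(cosh(S/(2a)) − 1) = 106.893350·(cosh(0.701437) − 1) = 27.392569
T_max/T_min = cosh(S/(2a)) = 1.256261

a=106.893 sag=27.393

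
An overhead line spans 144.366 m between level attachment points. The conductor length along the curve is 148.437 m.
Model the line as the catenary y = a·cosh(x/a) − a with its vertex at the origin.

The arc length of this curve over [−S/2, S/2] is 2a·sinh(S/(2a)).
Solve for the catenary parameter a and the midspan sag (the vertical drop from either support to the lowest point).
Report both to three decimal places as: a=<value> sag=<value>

seed: a₀ = √(S³/(24(L−S))) = √(144.366³/(24·4.071)) = 175.485490
iter 1: u=0.411333  f(a)=+3.458e-02  f'(a)=-4.719e-02  a ← 175.485490 − (+3.458e-02/-4.719e-02) = 176.218295
iter 2: u=0.409623  f(a)=+2.178e-04  f'(a)=-4.659e-02  a ← 176.218295 − (+2.178e-04/-4.659e-02) = 176.222969
iter 3: u=0.409612  f(a)=+8.762e-09  f'(a)=-4.659e-02  a ← 176.222969 − (+8.762e-09/-4.659e-02) = 176.222970
iter 4: u=0.409612  f(a)=+0.000e+00  f'(a)=-4.659e-02  a ← 176.222970 − (+0.000e+00/-4.659e-02) = 176.222970
converged: |Δa| < 1e-12 after 4 iterations
sag = a·(cosh(S/(2a)) − 1) = 176.222970·(cosh(0.409612) − 1) = 14.991362
T_max/T_min = cosh(S/(2a)) = 1.085070

a=176.223 sag=14.991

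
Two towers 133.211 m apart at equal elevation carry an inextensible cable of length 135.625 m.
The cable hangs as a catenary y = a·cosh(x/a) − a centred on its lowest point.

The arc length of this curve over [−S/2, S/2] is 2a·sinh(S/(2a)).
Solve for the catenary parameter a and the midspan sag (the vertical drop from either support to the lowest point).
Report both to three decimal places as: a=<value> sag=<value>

seed: a₀ = √(S³/(24(L−S))) = √(133.211³/(24·2.414)) = 201.992795
iter 1: u=0.329742  f(a)=+1.316e-02  f'(a)=-2.416e-02  a ← 201.992795 − (+1.316e-02/-2.416e-02) = 202.537341
iter 2: u=0.328855  f(a)=+5.340e-05  f'(a)=-2.397e-02  a ← 202.537341 − (+5.340e-05/-2.397e-02) = 202.539569
iter 3: u=0.328852  f(a)=+8.874e-10  f'(a)=-2.397e-02  a ← 202.539569 − (+8.874e-10/-2.397e-02) = 202.539569
iter 4: u=0.328852  f(a)=+2.842e-14  f'(a)=-2.397e-02  a ← 202.539569 − (+2.842e-14/-2.397e-02) = 202.539569
converged: |Δa| < 1e-12 after 4 iterations
sag = a·(cosh(S/(2a)) − 1) = 202.539569·(cosh(0.328852) − 1) = 11.050721
T_max/T_min = cosh(S/(2a)) = 1.054561

a=202.540 sag=11.051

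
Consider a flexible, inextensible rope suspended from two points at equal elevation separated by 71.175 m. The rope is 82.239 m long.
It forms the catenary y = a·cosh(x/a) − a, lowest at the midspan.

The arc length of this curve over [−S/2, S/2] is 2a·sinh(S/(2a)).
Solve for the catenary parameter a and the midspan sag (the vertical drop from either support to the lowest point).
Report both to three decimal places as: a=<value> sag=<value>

seed: a₀ = √(S³/(24(L−S))) = √(71.175³/(24·11.064)) = 36.849323
iter 1: u=0.965757  f(a)=+5.276e-01  f'(a)=-6.584e-01  a ← 36.849323 − (+5.276e-01/-6.584e-01) = 37.650607
iter 2: u=0.945204  f(a)=+1.770e-02  f'(a)=-6.149e-01  a ← 37.650607 − (+1.770e-02/-6.149e-01) = 37.679390
iter 3: u=0.944482  f(a)=+2.145e-05  f'(a)=-6.134e-01  a ← 37.679390 − (+2.145e-05/-6.134e-01) = 37.679425
iter 4: u=0.944481  f(a)=+3.160e-11  f'(a)=-6.134e-01  a ← 37.679425 − (+3.160e-11/-6.134e-01) = 37.679425
iter 5: u=0.944481  f(a)=-1.421e-14  f'(a)=-6.134e-01  a ← 37.679425 − (-1.421e-14/-6.134e-01) = 37.679425
converged: |Δa| < 1e-12 after 5 iterations
sag = a·(cosh(S/(2a)) − 1) = 37.679425·(cosh(0.944481) − 1) = 18.092901
T_max/T_min = cosh(S/(2a)) = 1.480180

a=37.679 sag=18.093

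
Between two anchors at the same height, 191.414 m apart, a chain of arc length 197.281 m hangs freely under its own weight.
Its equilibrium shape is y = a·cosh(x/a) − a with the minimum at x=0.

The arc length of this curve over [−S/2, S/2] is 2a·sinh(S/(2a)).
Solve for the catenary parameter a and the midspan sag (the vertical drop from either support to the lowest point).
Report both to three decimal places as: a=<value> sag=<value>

a=224.195 sag=20.740

seed: a₀ = √(S³/(24(L−S))) = √(191.414³/(24·5.867)) = 223.175689
iter 1: u=0.428842  f(a)=+5.419e-02  f'(a)=-5.355e-02  a ← 223.175689 − (+5.419e-02/-5.355e-02) = 224.187540
iter 2: u=0.426906  f(a)=+3.707e-04  f'(a)=-5.282e-02  a ← 224.187540 − (+3.707e-04/-5.282e-02) = 224.194559
iter 3: u=0.426893  f(a)=+1.762e-08  f'(a)=-5.282e-02  a ← 224.194559 − (+1.762e-08/-5.282e-02) = 224.194559
iter 4: u=0.426893  f(a)=-5.684e-14  f'(a)=-5.282e-02  a ← 224.194559 − (-5.684e-14/-5.282e-02) = 224.194559
converged: |Δa| < 1e-12 after 4 iterations
sag = a·(cosh(S/(2a)) − 1) = 224.194559·(cosh(0.426893) − 1) = 20.740429
T_max/T_min = cosh(S/(2a)) = 1.092511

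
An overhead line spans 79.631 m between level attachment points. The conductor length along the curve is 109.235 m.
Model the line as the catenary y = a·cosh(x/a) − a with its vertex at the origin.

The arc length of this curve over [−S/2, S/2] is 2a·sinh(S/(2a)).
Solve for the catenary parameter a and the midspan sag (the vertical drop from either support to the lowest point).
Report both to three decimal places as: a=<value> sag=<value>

a=28.034 sag=33.358

seed: a₀ = √(S³/(24(L−S))) = √(79.631³/(24·29.604)) = 26.658913
iter 1: u=1.493516  f(a)=+3.483e+00  f'(a)=-2.757e+00  a ← 26.658913 − (+3.483e+00/-2.757e+00) = 27.921880
iter 2: u=1.425961  f(a)=+2.628e-01  f'(a)=-2.356e+00  a ← 27.921880 − (+2.628e-01/-2.356e+00) = 28.033431
iter 3: u=1.420286  f(a)=+1.766e-03  f'(a)=-2.324e+00  a ← 28.033431 − (+1.766e-03/-2.324e+00) = 28.034190
iter 4: u=1.420248  f(a)=+8.094e-08  f'(a)=-2.324e+00  a ← 28.034190 − (+8.094e-08/-2.324e+00) = 28.034190
iter 5: u=1.420248  f(a)=+0.000e+00  f'(a)=-2.324e+00  a ← 28.034190 − (+0.000e+00/-2.324e+00) = 28.034190
converged: |Δa| < 1e-12 after 5 iterations
sag = a·(cosh(S/(2a)) − 1) = 28.034190·(cosh(1.420248) − 1) = 33.357887
T_max/T_min = cosh(S/(2a)) = 2.189900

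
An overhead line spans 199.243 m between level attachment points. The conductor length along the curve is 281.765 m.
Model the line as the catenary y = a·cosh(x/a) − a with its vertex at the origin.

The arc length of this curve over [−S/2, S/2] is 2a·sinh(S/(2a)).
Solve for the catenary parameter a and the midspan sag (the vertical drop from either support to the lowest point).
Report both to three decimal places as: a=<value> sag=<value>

a=66.798 sag=89.118

seed: a₀ = √(S³/(24(L−S))) = √(199.243³/(24·82.522)) = 63.195203
iter 1: u=1.576409  f(a)=+1.088e+01  f'(a)=-3.321e+00  a ← 63.195203 − (+1.088e+01/-3.321e+00) = 66.471853
iter 2: u=1.498702  f(a)=+9.036e-01  f'(a)=-2.790e+00  a ← 66.471853 − (+9.036e-01/-2.790e+00) = 66.795683
iter 3: u=1.491436  f(a)=+7.478e-03  f'(a)=-2.744e+00  a ← 66.795683 − (+7.478e-03/-2.744e+00) = 66.798407
iter 4: u=1.491375  f(a)=+5.214e-07  f'(a)=-2.744e+00  a ← 66.798407 − (+5.214e-07/-2.744e+00) = 66.798408
iter 5: u=1.491375  f(a)=-5.684e-14  f'(a)=-2.744e+00  a ← 66.798408 − (-5.684e-14/-2.744e+00) = 66.798408
converged: |Δa| < 1e-12 after 5 iterations
sag = a·(cosh(S/(2a)) − 1) = 66.798408·(cosh(1.491375) − 1) = 89.117936
T_max/T_min = cosh(S/(2a)) = 2.334133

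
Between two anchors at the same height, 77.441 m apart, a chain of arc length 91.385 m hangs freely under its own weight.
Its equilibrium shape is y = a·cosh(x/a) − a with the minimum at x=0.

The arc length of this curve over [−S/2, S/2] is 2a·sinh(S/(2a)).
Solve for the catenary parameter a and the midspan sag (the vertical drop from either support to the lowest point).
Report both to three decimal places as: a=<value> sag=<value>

a=38.220 sag=21.350

seed: a₀ = √(S³/(24(L−S))) = √(77.441³/(24·13.944)) = 37.252646
iter 1: u=1.039403  f(a)=+7.729e-01  f'(a)=-8.327e-01  a ← 37.252646 − (+7.729e-01/-8.327e-01) = 38.180847
iter 2: u=1.014134  f(a)=+2.983e-02  f'(a)=-7.695e-01  a ← 38.180847 − (+2.983e-02/-7.695e-01) = 38.219611
iter 3: u=1.013106  f(a)=+4.838e-05  f'(a)=-7.670e-01  a ← 38.219611 − (+4.838e-05/-7.670e-01) = 38.219674
iter 4: u=1.013104  f(a)=+1.277e-10  f'(a)=-7.670e-01  a ← 38.219674 − (+1.277e-10/-7.670e-01) = 38.219674
iter 5: u=1.013104  f(a)=+1.421e-14  f'(a)=-7.670e-01  a ← 38.219674 − (+1.421e-14/-7.670e-01) = 38.219674
converged: |Δa| < 1e-12 after 5 iterations
sag = a·(cosh(S/(2a)) − 1) = 38.219674·(cosh(1.013104) − 1) = 21.350017
T_max/T_min = cosh(S/(2a)) = 1.558613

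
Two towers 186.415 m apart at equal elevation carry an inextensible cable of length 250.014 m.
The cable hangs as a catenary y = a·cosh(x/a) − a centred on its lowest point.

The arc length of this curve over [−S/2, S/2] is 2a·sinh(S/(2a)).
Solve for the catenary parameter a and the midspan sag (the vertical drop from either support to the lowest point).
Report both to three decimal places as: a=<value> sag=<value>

a=68.249 sag=74.175

seed: a₀ = √(S³/(24(L−S))) = √(186.415³/(24·63.599)) = 65.146415
iter 1: u=1.430739  f(a)=+6.836e+00  f'(a)=-2.383e+00  a ← 65.146415 − (+6.836e+00/-2.383e+00) = 68.015575
iter 2: u=1.370385  f(a)=+4.775e-01  f'(a)=-2.060e+00  a ← 68.015575 − (+4.775e-01/-2.060e+00) = 68.247359
iter 3: u=1.365731  f(a)=+2.717e-03  f'(a)=-2.037e+00  a ← 68.247359 − (+2.717e-03/-2.037e+00) = 68.248693
iter 4: u=1.365704  f(a)=+8.910e-08  f'(a)=-2.037e+00  a ← 68.248693 − (+8.910e-08/-2.037e+00) = 68.248693
iter 5: u=1.365704  f(a)=+0.000e+00  f'(a)=-2.037e+00  a ← 68.248693 − (+0.000e+00/-2.037e+00) = 68.248693
converged: |Δa| < 1e-12 after 5 iterations
sag = a·(cosh(S/(2a)) − 1) = 68.248693·(cosh(1.365704) − 1) = 74.175442
T_max/T_min = cosh(S/(2a)) = 2.086840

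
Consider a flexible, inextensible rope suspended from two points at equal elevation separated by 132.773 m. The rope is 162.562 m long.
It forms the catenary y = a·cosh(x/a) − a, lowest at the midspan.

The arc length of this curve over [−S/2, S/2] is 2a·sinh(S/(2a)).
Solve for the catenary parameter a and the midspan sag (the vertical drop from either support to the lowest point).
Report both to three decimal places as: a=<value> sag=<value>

a=59.052 sag=41.416

seed: a₀ = √(S³/(24(L−S))) = √(132.773³/(24·29.789)) = 57.217789
iter 1: u=1.160242  f(a)=+2.071e+00  f'(a)=-1.188e+00  a ← 57.217789 − (+2.071e+00/-1.188e+00) = 58.960171
iter 2: u=1.125955  f(a)=+9.834e-02  f'(a)=-1.078e+00  a ← 58.960171 − (+9.834e-02/-1.078e+00) = 59.051407
iter 3: u=1.124215  f(a)=+2.463e-04  f'(a)=-1.072e+00  a ← 59.051407 − (+2.463e-04/-1.072e+00) = 59.051637
iter 4: u=1.124211  f(a)=+1.554e-09  f'(a)=-1.072e+00  a ← 59.051637 − (+1.554e-09/-1.072e+00) = 59.051637
iter 5: u=1.124211  f(a)=-2.842e-14  f'(a)=-1.072e+00  a ← 59.051637 − (-2.842e-14/-1.072e+00) = 59.051637
converged: |Δa| < 1e-12 after 5 iterations
sag = a·(cosh(S/(2a)) − 1) = 59.051637·(cosh(1.124211) − 1) = 41.415755
T_max/T_min = cosh(S/(2a)) = 1.701348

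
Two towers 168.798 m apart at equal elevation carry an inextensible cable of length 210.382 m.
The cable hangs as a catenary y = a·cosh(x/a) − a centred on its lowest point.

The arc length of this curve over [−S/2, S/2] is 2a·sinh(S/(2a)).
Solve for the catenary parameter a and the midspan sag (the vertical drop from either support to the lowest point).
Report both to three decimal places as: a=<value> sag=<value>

seed: a₀ = √(S³/(24(L−S))) = √(168.798³/(24·41.584)) = 69.419614
iter 1: u=1.215780  f(a)=+3.184e+00  f'(a)=-1.385e+00  a ← 69.419614 − (+3.184e+00/-1.385e+00) = 71.718758
iter 2: u=1.176805  f(a)=+1.650e-01  f'(a)=-1.245e+00  a ← 71.718758 − (+1.650e-01/-1.245e+00) = 71.851338
iter 3: u=1.174634  f(a)=+4.969e-04  f'(a)=-1.237e+00  a ← 71.851338 − (+4.969e-04/-1.237e+00) = 71.851740
iter 4: u=1.174627  f(a)=+4.535e-09  f'(a)=-1.237e+00  a ← 71.851740 − (+4.535e-09/-1.237e+00) = 71.851740
iter 5: u=1.174627  f(a)=-8.527e-14  f'(a)=-1.237e+00  a ← 71.851740 − (-8.527e-14/-1.237e+00) = 71.851740
converged: |Δa| < 1e-12 after 5 iterations
sag = a·(cosh(S/(2a)) − 1) = 71.851740·(cosh(1.174627) − 1) = 55.536717
T_max/T_min = cosh(S/(2a)) = 1.772935

a=71.852 sag=55.537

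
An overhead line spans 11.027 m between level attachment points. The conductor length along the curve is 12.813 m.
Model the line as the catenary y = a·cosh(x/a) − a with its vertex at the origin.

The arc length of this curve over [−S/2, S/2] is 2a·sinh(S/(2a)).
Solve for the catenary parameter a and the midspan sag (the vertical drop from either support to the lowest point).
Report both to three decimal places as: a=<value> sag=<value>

a=5.724 sag=2.867

seed: a₀ = √(S³/(24(L−S))) = √(11.027³/(24·1.786)) = 5.592934
iter 1: u=0.985797  f(a)=+8.882e-02  f'(a)=-7.029e-01  a ← 5.592934 − (+8.882e-02/-7.029e-01) = 5.719288
iter 2: u=0.964019  f(a)=+3.099e-03  f'(a)=-6.546e-01  a ← 5.719288 − (+3.099e-03/-6.546e-01) = 5.724022
iter 3: u=0.963221  f(a)=+4.075e-06  f'(a)=-6.529e-01  a ← 5.724022 − (+4.075e-06/-6.529e-01) = 5.724028
iter 4: u=0.963220  f(a)=+7.065e-12  f'(a)=-6.529e-01  a ← 5.724028 − (+7.065e-12/-6.529e-01) = 5.724028
iter 5: u=0.963220  f(a)=+1.776e-15  f'(a)=-6.529e-01  a ← 5.724028 − (+1.776e-15/-6.529e-01) = 5.724028
converged: |Δa| < 1e-12 after 5 iterations
sag = a·(cosh(S/(2a)) − 1) = 5.724028·(cosh(0.963220) − 1) = 2.867115
T_max/T_min = cosh(S/(2a)) = 1.500891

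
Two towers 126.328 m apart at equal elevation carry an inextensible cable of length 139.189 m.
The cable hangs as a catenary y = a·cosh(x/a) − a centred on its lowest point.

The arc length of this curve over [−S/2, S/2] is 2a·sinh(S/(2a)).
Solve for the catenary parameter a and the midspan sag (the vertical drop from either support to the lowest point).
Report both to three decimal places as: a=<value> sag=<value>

seed: a₀ = √(S³/(24(L−S))) = √(126.328³/(24·12.861)) = 80.817691
iter 1: u=0.781562  f(a)=+3.986e-01  f'(a)=-3.381e-01  a ← 80.817691 − (+3.986e-01/-3.381e-01) = 81.996371
iter 2: u=0.770327  f(a)=+8.887e-03  f'(a)=-3.232e-01  a ← 81.996371 − (+8.887e-03/-3.232e-01) = 82.023866
iter 3: u=0.770069  f(a)=+4.642e-06  f'(a)=-3.229e-01  a ← 82.023866 − (+4.642e-06/-3.229e-01) = 82.023880
iter 4: u=0.770068  f(a)=+1.279e-12  f'(a)=-3.229e-01  a ← 82.023880 − (+1.279e-12/-3.229e-01) = 82.023880
converged: |Δa| < 1e-12 after 4 iterations
sag = a·(cosh(S/(2a)) − 1) = 82.023880·(cosh(0.770068) − 1) = 25.546150
T_max/T_min = cosh(S/(2a)) = 1.311448

a=82.024 sag=25.546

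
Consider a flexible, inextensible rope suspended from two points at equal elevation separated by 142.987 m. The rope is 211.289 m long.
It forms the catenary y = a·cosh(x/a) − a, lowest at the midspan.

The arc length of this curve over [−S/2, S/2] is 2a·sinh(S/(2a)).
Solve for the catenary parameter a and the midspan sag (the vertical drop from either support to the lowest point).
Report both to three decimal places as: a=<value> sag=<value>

seed: a₀ = √(S³/(24(L−S))) = √(142.987³/(24·68.302)) = 42.230138
iter 1: u=1.692950  f(a)=+1.048e+01  f'(a)=-4.262e+00  a ← 42.230138 − (+1.048e+01/-4.262e+00) = 44.689844
iter 2: u=1.599771  f(a)=+9.857e-01  f'(a)=-3.495e+00  a ← 44.689844 − (+9.857e-01/-3.495e+00) = 44.971871
iter 3: u=1.589738  f(a)=+1.071e-02  f'(a)=-3.419e+00  a ← 44.971871 − (+1.071e-02/-3.419e+00) = 44.975004
iter 4: u=1.589627  f(a)=+1.295e-06  f'(a)=-3.419e+00  a ← 44.975004 − (+1.295e-06/-3.419e+00) = 44.975004
iter 5: u=1.589627  f(a)=+5.684e-14  f'(a)=-3.419e+00  a ← 44.975004 − (+5.684e-14/-3.419e+00) = 44.975004
converged: |Δa| < 1e-12 after 5 iterations
sag = a·(cosh(S/(2a)) − 1) = 44.975004·(cosh(1.589627) − 1) = 69.844469
T_max/T_min = cosh(S/(2a)) = 2.552962

a=44.975 sag=69.844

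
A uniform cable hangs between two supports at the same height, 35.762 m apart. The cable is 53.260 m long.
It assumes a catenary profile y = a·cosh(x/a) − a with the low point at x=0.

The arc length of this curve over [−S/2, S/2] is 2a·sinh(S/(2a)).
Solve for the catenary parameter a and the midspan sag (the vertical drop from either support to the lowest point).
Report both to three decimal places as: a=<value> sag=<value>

seed: a₀ = √(S³/(24(L−S))) = √(35.762³/(24·17.498)) = 10.435971
iter 1: u=1.713401  f(a)=+2.756e+00  f'(a)=-4.447e+00  a ← 10.435971 − (+2.756e+00/-4.447e+00) = 11.055624
iter 2: u=1.617367  f(a)=+2.645e-01  f'(a)=-3.631e+00  a ← 11.055624 − (+2.645e-01/-3.631e+00) = 11.128473
iter 3: u=1.606779  f(a)=+3.008e-03  f'(a)=-3.549e+00  a ← 11.128473 − (+3.008e-03/-3.549e+00) = 11.129321
iter 4: u=1.606657  f(a)=+3.989e-07  f'(a)=-3.548e+00  a ← 11.129321 − (+3.989e-07/-3.548e+00) = 11.129321
iter 5: u=1.606657  f(a)=+2.132e-14  f'(a)=-3.548e+00  a ← 11.129321 − (+2.132e-14/-3.548e+00) = 11.129321
converged: |Δa| < 1e-12 after 5 iterations
sag = a·(cosh(S/(2a)) − 1) = 11.129321·(cosh(1.606657) − 1) = 17.732742
T_max/T_min = cosh(S/(2a)) = 2.593335

a=11.129 sag=17.733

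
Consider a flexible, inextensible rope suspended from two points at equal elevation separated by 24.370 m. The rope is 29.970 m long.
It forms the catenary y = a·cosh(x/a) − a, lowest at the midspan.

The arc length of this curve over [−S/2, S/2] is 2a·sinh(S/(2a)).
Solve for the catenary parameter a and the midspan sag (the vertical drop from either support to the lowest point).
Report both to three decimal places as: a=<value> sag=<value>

seed: a₀ = √(S³/(24(L−S))) = √(24.370³/(24·5.600)) = 10.377283
iter 1: u=1.174199  f(a)=+3.990e-01  f'(a)=-1.236e+00  a ← 10.377283 − (+3.990e-01/-1.236e+00) = 10.700176
iter 2: u=1.138766  f(a)=+1.938e-02  f'(a)=-1.118e+00  a ← 10.700176 − (+1.938e-02/-1.118e+00) = 10.717505
iter 3: u=1.136925  f(a)=+5.088e-05  f'(a)=-1.112e+00  a ← 10.717505 − (+5.088e-05/-1.112e+00) = 10.717551
iter 4: u=1.136920  f(a)=+3.528e-10  f'(a)=-1.112e+00  a ← 10.717551 − (+3.528e-10/-1.112e+00) = 10.717551
iter 5: u=1.136920  f(a)=+3.553e-15  f'(a)=-1.112e+00  a ← 10.717551 − (+3.553e-15/-1.112e+00) = 10.717551
converged: |Δa| < 1e-12 after 5 iterations
sag = a·(cosh(S/(2a)) − 1) = 10.717551·(cosh(1.136920) − 1) = 7.705699
T_max/T_min = cosh(S/(2a)) = 1.718979

a=10.718 sag=7.706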